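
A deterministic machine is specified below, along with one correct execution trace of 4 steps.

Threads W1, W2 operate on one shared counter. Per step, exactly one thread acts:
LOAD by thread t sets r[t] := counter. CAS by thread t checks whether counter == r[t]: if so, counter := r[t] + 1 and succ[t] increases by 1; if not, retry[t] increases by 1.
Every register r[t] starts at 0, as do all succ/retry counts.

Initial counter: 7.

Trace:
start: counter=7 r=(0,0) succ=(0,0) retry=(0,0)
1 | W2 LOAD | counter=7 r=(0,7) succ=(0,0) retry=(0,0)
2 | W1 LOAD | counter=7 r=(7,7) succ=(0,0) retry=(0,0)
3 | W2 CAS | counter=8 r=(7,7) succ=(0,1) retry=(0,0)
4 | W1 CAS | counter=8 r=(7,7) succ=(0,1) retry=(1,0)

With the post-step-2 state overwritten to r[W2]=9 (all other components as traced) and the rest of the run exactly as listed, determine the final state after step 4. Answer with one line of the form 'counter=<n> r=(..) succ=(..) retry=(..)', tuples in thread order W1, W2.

state after step 2 := counter=7 r=(7,9) succ=(0,0) retry=(0,0)
3 | W2 CAS | counter=7 r=(7,9) succ=(0,0) retry=(0,1)
4 | W1 CAS | counter=8 r=(7,9) succ=(1,0) retry=(0,1)

counter=8 r=(7,9) succ=(1,0) retry=(0,1)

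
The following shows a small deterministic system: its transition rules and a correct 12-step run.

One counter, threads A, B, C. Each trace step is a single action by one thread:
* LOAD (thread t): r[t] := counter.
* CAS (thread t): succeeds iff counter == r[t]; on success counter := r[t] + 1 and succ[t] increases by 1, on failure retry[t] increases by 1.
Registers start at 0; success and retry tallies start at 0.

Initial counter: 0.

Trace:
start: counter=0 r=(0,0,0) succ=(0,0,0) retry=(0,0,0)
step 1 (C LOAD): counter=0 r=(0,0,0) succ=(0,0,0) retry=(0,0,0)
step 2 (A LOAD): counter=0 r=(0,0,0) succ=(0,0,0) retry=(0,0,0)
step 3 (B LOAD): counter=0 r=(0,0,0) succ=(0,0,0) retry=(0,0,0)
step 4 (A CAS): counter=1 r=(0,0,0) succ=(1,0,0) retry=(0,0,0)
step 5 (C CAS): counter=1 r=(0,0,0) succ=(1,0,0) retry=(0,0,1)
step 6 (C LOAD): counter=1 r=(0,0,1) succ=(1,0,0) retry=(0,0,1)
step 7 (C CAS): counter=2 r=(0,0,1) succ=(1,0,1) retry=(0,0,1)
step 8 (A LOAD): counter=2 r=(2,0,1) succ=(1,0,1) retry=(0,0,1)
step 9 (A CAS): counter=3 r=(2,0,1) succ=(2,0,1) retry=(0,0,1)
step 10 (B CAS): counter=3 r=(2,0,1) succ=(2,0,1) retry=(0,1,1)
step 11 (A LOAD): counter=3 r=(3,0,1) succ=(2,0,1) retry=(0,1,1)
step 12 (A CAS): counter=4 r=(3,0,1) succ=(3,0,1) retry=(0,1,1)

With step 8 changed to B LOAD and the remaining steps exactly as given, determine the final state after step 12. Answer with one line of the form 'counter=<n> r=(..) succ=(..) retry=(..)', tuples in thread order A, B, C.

(re-executing from step 8 with the substitution; state before step 8: counter=2 r=(0,0,1) succ=(1,0,1) retry=(0,0,1))
step 8 (B LOAD): counter=2 r=(0,2,1) succ=(1,0,1) retry=(0,0,1)
step 9 (A CAS): counter=2 r=(0,2,1) succ=(1,0,1) retry=(1,0,1)
step 10 (B CAS): counter=3 r=(0,2,1) succ=(1,1,1) retry=(1,0,1)
step 11 (A LOAD): counter=3 r=(3,2,1) succ=(1,1,1) retry=(1,0,1)
step 12 (A CAS): counter=4 r=(3,2,1) succ=(2,1,1) retry=(1,0,1)

counter=4 r=(3,2,1) succ=(2,1,1) retry=(1,0,1)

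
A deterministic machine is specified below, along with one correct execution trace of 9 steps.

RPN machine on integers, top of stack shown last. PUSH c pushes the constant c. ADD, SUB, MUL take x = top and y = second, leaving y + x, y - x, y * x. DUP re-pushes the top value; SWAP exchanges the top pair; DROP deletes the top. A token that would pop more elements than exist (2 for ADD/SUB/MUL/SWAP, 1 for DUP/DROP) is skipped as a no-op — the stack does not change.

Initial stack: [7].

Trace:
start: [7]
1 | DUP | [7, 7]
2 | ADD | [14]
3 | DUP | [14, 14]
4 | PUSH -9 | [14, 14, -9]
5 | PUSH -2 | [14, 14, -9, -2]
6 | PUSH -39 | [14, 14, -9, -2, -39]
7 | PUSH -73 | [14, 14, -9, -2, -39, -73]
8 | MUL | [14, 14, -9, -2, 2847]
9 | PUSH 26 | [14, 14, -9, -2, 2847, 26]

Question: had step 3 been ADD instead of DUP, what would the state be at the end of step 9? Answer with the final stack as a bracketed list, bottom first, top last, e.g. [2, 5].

[14, -9, -2, 2847, 26]

(re-executing from step 3 with the substitution; state before step 3: [14])
3 | ADD | [14]
4 | PUSH -9 | [14, -9]
5 | PUSH -2 | [14, -9, -2]
6 | PUSH -39 | [14, -9, -2, -39]
7 | PUSH -73 | [14, -9, -2, -39, -73]
8 | MUL | [14, -9, -2, 2847]
9 | PUSH 26 | [14, -9, -2, 2847, 26]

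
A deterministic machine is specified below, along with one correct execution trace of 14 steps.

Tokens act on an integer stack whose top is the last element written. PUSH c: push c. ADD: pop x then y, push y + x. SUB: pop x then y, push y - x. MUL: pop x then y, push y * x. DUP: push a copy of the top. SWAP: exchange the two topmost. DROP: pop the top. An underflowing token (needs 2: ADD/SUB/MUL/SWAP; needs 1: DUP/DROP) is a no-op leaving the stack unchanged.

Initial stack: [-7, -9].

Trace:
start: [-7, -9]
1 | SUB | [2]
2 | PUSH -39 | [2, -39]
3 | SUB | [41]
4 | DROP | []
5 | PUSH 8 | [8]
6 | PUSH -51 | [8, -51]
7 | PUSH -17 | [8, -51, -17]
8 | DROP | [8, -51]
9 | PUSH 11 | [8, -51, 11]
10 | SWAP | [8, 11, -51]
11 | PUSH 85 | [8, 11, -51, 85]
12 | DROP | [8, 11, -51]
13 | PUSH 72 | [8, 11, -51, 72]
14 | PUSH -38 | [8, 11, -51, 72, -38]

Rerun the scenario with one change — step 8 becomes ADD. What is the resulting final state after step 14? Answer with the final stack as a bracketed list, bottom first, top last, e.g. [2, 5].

(re-executing from step 8 with the substitution; state before step 8: [8, -51, -17])
8 | ADD | [8, -68]
9 | PUSH 11 | [8, -68, 11]
10 | SWAP | [8, 11, -68]
11 | PUSH 85 | [8, 11, -68, 85]
12 | DROP | [8, 11, -68]
13 | PUSH 72 | [8, 11, -68, 72]
14 | PUSH -38 | [8, 11, -68, 72, -38]

[8, 11, -68, 72, -38]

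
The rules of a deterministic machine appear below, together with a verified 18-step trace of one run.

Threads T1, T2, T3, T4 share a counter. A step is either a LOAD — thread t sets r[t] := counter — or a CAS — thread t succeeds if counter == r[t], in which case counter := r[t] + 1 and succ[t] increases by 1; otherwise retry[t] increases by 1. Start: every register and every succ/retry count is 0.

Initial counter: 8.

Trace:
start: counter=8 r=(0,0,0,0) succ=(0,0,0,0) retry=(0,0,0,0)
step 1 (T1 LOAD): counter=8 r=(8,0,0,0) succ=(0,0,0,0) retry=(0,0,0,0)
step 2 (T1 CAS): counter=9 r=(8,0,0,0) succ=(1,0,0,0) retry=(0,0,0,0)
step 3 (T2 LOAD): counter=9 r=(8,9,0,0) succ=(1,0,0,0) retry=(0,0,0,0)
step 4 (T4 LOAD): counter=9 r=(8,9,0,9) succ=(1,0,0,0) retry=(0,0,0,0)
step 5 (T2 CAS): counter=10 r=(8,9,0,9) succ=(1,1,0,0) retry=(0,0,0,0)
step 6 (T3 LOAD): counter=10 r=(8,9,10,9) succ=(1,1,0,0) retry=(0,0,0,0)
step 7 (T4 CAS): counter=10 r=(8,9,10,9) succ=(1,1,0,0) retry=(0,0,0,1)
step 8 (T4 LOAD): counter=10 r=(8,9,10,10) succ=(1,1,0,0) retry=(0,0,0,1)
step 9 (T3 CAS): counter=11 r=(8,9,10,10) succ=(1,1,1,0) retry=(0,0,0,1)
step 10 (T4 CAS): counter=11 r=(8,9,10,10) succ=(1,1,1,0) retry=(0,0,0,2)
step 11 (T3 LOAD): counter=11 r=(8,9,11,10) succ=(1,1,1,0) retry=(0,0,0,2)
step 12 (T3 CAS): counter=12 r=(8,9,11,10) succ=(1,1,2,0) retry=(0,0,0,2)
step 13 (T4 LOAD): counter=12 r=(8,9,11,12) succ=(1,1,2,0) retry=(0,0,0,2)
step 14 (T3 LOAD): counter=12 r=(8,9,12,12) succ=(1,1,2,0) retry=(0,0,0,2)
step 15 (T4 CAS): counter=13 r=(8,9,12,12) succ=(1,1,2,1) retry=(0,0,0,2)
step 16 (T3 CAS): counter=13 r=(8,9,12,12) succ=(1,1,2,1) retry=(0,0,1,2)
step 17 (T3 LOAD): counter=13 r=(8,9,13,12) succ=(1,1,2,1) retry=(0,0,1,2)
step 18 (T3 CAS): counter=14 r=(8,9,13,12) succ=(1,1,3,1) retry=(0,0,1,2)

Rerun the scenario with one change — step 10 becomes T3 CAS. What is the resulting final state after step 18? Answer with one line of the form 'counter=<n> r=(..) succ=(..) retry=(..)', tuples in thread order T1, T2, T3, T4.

(re-executing from step 10 with the substitution; state before step 10: counter=11 r=(8,9,10,10) succ=(1,1,1,0) retry=(0,0,0,1))
step 10 (T3 CAS): counter=11 r=(8,9,10,10) succ=(1,1,1,0) retry=(0,0,1,1)
step 11 (T3 LOAD): counter=11 r=(8,9,11,10) succ=(1,1,1,0) retry=(0,0,1,1)
step 12 (T3 CAS): counter=12 r=(8,9,11,10) succ=(1,1,2,0) retry=(0,0,1,1)
step 13 (T4 LOAD): counter=12 r=(8,9,11,12) succ=(1,1,2,0) retry=(0,0,1,1)
step 14 (T3 LOAD): counter=12 r=(8,9,12,12) succ=(1,1,2,0) retry=(0,0,1,1)
step 15 (T4 CAS): counter=13 r=(8,9,12,12) succ=(1,1,2,1) retry=(0,0,1,1)
step 16 (T3 CAS): counter=13 r=(8,9,12,12) succ=(1,1,2,1) retry=(0,0,2,1)
step 17 (T3 LOAD): counter=13 r=(8,9,13,12) succ=(1,1,2,1) retry=(0,0,2,1)
step 18 (T3 CAS): counter=14 r=(8,9,13,12) succ=(1,1,3,1) retry=(0,0,2,1)

counter=14 r=(8,9,13,12) succ=(1,1,3,1) retry=(0,0,2,1)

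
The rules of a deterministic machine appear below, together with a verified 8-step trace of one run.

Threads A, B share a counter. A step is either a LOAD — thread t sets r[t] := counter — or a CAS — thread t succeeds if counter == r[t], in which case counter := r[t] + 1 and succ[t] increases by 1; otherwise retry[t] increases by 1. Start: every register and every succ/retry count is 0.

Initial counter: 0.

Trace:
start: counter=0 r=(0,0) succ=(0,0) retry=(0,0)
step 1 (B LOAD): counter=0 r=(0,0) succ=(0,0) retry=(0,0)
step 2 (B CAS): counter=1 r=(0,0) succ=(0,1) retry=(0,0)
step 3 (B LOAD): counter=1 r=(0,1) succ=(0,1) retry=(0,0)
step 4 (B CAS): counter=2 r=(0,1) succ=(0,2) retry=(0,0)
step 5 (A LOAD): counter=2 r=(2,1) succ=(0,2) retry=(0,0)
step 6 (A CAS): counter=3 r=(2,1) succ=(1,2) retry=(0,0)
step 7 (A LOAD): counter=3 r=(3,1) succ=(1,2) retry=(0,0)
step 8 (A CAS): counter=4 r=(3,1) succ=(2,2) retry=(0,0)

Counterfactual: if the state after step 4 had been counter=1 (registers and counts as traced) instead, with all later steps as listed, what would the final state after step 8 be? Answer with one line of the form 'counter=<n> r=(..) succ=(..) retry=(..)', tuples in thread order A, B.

counter=3 r=(2,1) succ=(2,2) retry=(0,0)

state after step 4 := counter=1 r=(0,1) succ=(0,2) retry=(0,0)
step 5 (A LOAD): counter=1 r=(1,1) succ=(0,2) retry=(0,0)
step 6 (A CAS): counter=2 r=(1,1) succ=(1,2) retry=(0,0)
step 7 (A LOAD): counter=2 r=(2,1) succ=(1,2) retry=(0,0)
step 8 (A CAS): counter=3 r=(2,1) succ=(2,2) retry=(0,0)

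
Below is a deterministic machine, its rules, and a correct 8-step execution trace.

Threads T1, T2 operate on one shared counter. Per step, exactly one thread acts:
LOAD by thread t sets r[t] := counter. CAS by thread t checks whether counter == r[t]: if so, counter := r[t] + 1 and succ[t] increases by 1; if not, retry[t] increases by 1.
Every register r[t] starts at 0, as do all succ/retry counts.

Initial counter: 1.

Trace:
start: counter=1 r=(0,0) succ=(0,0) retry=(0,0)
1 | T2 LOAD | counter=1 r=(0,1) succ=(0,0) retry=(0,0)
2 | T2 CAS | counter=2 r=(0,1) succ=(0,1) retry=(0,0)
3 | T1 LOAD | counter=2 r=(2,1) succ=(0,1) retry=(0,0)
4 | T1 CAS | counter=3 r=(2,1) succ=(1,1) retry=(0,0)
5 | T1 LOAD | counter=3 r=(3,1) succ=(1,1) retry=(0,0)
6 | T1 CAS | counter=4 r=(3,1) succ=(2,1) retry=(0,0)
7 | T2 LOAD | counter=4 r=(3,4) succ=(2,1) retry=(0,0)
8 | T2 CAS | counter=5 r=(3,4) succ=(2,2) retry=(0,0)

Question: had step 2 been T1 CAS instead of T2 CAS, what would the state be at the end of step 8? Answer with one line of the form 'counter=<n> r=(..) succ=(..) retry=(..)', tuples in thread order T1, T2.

(re-executing from step 2 with the substitution; state before step 2: counter=1 r=(0,1) succ=(0,0) retry=(0,0))
2 | T1 CAS | counter=1 r=(0,1) succ=(0,0) retry=(1,0)
3 | T1 LOAD | counter=1 r=(1,1) succ=(0,0) retry=(1,0)
4 | T1 CAS | counter=2 r=(1,1) succ=(1,0) retry=(1,0)
5 | T1 LOAD | counter=2 r=(2,1) succ=(1,0) retry=(1,0)
6 | T1 CAS | counter=3 r=(2,1) succ=(2,0) retry=(1,0)
7 | T2 LOAD | counter=3 r=(2,3) succ=(2,0) retry=(1,0)
8 | T2 CAS | counter=4 r=(2,3) succ=(2,1) retry=(1,0)

counter=4 r=(2,3) succ=(2,1) retry=(1,0)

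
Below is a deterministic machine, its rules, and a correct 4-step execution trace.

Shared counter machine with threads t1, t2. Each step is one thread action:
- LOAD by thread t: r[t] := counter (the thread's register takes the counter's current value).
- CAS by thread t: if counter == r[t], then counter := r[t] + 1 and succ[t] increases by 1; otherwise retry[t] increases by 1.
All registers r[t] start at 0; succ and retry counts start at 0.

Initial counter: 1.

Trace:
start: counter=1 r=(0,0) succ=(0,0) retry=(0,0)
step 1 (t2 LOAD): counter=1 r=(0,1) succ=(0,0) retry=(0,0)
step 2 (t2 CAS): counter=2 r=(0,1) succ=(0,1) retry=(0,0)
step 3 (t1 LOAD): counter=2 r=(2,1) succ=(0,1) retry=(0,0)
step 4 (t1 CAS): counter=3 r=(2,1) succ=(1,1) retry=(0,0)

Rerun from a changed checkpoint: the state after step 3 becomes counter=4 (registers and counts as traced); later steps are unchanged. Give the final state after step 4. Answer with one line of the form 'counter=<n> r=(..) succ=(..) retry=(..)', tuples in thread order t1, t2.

state after step 3 := counter=4 r=(2,1) succ=(0,1) retry=(0,0)
step 4 (t1 CAS): counter=4 r=(2,1) succ=(0,1) retry=(1,0)

counter=4 r=(2,1) succ=(0,1) retry=(1,0)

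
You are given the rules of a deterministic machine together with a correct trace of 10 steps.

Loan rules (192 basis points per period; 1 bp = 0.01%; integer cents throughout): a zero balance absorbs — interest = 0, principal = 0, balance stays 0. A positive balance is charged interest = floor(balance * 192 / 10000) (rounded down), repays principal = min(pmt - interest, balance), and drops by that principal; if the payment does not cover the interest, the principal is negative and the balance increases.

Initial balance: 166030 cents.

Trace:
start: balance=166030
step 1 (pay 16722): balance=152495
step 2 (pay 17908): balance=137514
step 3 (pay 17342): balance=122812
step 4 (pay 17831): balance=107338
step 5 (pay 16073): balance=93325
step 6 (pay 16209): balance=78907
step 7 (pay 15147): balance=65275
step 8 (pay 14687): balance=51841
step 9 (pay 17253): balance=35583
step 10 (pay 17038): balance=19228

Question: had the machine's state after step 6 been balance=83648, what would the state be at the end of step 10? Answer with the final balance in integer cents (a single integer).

24343

state after step 6 := balance=83648
step 7 (pay 15147): balance=70107
step 8 (pay 14687): balance=56766
step 9 (pay 17253): balance=40602
step 10 (pay 17038): balance=24343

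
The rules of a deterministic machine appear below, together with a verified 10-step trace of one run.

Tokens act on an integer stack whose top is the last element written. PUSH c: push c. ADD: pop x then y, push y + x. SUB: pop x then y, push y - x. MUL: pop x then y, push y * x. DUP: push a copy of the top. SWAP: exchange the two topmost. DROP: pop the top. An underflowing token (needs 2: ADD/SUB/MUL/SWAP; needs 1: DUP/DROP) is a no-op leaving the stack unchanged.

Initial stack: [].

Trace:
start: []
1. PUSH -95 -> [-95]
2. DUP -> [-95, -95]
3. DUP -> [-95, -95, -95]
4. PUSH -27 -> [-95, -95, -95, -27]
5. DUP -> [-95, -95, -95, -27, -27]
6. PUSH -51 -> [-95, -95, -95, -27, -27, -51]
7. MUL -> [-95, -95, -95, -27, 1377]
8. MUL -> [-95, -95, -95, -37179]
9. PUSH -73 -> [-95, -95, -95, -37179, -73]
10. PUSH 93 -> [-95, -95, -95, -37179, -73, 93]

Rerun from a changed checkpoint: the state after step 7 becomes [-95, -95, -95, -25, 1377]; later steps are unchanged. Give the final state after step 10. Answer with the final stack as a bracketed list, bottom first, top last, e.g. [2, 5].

[-95, -95, -95, -34425, -73, 93]

state after step 7 := [-95, -95, -95, -25, 1377]
8. MUL -> [-95, -95, -95, -34425]
9. PUSH -73 -> [-95, -95, -95, -34425, -73]
10. PUSH 93 -> [-95, -95, -95, -34425, -73, 93]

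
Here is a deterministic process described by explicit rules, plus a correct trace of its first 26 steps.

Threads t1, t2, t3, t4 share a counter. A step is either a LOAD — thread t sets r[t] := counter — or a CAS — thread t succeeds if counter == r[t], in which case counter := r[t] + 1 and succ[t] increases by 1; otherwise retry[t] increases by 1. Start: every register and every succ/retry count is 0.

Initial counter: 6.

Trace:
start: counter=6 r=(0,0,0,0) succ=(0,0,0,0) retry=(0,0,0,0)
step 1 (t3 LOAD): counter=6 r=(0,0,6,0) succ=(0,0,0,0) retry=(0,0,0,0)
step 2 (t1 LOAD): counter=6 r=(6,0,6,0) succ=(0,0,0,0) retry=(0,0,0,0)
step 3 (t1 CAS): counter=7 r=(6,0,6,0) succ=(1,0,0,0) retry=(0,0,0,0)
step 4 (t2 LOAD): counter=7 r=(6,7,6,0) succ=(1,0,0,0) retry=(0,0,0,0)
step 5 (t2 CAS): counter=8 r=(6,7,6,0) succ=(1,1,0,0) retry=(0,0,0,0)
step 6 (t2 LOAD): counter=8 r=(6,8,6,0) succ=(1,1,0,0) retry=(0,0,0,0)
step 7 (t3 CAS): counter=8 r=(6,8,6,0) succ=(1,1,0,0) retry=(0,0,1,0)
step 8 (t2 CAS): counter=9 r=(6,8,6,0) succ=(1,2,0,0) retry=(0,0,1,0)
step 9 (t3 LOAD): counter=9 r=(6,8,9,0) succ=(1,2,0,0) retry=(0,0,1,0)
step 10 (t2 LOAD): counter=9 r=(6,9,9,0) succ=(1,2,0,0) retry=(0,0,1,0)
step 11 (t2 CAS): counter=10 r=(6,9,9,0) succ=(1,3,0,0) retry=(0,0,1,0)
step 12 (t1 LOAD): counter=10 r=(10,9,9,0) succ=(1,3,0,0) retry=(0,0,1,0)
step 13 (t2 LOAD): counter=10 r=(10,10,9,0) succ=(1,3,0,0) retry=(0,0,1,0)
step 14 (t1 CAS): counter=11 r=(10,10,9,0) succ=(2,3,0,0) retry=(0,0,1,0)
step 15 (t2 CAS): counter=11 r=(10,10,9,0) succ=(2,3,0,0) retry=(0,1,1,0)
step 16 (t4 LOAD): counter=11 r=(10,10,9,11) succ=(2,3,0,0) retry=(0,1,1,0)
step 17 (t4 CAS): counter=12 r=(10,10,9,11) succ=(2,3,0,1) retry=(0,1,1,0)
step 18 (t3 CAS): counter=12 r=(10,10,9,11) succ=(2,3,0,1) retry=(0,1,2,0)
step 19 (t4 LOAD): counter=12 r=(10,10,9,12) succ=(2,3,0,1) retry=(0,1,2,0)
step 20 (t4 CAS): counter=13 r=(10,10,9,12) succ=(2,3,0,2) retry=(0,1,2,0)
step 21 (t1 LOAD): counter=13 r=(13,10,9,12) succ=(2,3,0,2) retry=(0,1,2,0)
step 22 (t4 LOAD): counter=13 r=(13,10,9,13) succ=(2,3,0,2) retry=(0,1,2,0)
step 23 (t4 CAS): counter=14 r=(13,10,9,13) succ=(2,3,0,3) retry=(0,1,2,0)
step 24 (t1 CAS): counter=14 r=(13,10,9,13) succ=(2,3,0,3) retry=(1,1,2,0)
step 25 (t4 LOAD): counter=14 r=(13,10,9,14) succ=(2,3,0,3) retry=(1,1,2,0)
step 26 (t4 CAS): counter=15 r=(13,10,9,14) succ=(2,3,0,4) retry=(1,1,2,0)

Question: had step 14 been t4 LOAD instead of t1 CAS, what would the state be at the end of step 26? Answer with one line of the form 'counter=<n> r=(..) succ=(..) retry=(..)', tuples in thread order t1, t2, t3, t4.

(re-executing from step 14 with the substitution; state before step 14: counter=10 r=(10,10,9,0) succ=(1,3,0,0) retry=(0,0,1,0))
step 14 (t4 LOAD): counter=10 r=(10,10,9,10) succ=(1,3,0,0) retry=(0,0,1,0)
step 15 (t2 CAS): counter=11 r=(10,10,9,10) succ=(1,4,0,0) retry=(0,0,1,0)
step 16 (t4 LOAD): counter=11 r=(10,10,9,11) succ=(1,4,0,0) retry=(0,0,1,0)
step 17 (t4 CAS): counter=12 r=(10,10,9,11) succ=(1,4,0,1) retry=(0,0,1,0)
step 18 (t3 CAS): counter=12 r=(10,10,9,11) succ=(1,4,0,1) retry=(0,0,2,0)
step 19 (t4 LOAD): counter=12 r=(10,10,9,12) succ=(1,4,0,1) retry=(0,0,2,0)
step 20 (t4 CAS): counter=13 r=(10,10,9,12) succ=(1,4,0,2) retry=(0,0,2,0)
step 21 (t1 LOAD): counter=13 r=(13,10,9,12) succ=(1,4,0,2) retry=(0,0,2,0)
step 22 (t4 LOAD): counter=13 r=(13,10,9,13) succ=(1,4,0,2) retry=(0,0,2,0)
step 23 (t4 CAS): counter=14 r=(13,10,9,13) succ=(1,4,0,3) retry=(0,0,2,0)
step 24 (t1 CAS): counter=14 r=(13,10,9,13) succ=(1,4,0,3) retry=(1,0,2,0)
step 25 (t4 LOAD): counter=14 r=(13,10,9,14) succ=(1,4,0,3) retry=(1,0,2,0)
step 26 (t4 CAS): counter=15 r=(13,10,9,14) succ=(1,4,0,4) retry=(1,0,2,0)

counter=15 r=(13,10,9,14) succ=(1,4,0,4) retry=(1,0,2,0)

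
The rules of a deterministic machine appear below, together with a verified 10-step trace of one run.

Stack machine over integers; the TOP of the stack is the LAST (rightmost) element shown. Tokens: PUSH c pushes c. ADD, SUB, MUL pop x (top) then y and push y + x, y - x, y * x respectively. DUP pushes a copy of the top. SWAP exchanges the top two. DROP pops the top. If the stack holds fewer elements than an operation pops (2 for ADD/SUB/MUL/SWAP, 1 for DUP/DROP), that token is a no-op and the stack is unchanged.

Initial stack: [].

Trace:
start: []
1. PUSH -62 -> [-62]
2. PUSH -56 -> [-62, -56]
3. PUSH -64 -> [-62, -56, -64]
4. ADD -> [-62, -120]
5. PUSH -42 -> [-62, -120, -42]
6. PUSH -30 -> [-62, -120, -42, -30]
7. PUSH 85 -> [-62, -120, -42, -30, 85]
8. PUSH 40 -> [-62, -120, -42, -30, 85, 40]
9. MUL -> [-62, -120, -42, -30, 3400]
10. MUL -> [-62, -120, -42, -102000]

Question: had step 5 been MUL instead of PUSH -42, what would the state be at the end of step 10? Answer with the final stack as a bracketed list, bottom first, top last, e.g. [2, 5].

[7440, -102000]

(re-executing from step 5 with the substitution; state before step 5: [-62, -120])
5. MUL -> [7440]
6. PUSH -30 -> [7440, -30]
7. PUSH 85 -> [7440, -30, 85]
8. PUSH 40 -> [7440, -30, 85, 40]
9. MUL -> [7440, -30, 3400]
10. MUL -> [7440, -102000]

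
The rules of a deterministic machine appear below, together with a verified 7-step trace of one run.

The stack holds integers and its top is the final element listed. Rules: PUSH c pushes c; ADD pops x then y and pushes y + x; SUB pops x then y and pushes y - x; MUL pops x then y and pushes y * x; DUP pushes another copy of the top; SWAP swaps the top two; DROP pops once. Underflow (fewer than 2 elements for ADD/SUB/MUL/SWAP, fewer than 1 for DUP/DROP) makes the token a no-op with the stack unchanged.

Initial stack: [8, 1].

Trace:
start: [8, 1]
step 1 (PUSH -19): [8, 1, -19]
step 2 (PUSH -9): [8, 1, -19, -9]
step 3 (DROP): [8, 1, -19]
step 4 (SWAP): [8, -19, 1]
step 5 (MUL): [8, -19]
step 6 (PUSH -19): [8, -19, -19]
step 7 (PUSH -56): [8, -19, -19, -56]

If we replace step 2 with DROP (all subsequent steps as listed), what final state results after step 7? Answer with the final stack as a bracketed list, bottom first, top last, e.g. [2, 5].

(re-executing from step 2 with the substitution; state before step 2: [8, 1, -19])
step 2 (DROP): [8, 1]
step 3 (DROP): [8]
step 4 (SWAP): [8]
step 5 (MUL): [8]
step 6 (PUSH -19): [8, -19]
step 7 (PUSH -56): [8, -19, -56]

[8, -19, -56]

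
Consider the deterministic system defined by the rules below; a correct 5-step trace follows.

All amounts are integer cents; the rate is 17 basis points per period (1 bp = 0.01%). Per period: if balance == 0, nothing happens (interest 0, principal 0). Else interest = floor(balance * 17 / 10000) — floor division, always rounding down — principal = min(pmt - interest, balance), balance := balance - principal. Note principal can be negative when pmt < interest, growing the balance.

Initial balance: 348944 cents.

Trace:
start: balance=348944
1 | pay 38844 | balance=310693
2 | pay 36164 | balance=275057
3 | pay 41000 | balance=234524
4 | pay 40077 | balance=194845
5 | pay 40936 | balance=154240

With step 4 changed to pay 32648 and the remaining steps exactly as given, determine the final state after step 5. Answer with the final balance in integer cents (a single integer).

161681

(re-executing from step 4 with the substitution; state before step 4: balance=234524)
4 | pay 32648 | balance=202274
5 | pay 40936 | balance=161681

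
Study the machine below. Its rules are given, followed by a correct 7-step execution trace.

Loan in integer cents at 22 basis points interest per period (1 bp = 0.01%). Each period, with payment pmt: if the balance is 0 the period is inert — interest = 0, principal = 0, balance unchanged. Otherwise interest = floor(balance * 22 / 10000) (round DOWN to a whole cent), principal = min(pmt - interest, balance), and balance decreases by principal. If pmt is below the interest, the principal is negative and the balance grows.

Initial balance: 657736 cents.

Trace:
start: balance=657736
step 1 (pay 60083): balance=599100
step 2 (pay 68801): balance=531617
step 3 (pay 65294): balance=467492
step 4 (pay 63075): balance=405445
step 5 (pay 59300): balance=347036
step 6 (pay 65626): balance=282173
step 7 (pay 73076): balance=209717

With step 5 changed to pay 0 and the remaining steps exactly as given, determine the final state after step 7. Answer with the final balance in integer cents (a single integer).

269278

(re-executing from step 5 with the substitution; state before step 5: balance=405445)
step 5 (pay 0): balance=406336
step 6 (pay 65626): balance=341603
step 7 (pay 73076): balance=269278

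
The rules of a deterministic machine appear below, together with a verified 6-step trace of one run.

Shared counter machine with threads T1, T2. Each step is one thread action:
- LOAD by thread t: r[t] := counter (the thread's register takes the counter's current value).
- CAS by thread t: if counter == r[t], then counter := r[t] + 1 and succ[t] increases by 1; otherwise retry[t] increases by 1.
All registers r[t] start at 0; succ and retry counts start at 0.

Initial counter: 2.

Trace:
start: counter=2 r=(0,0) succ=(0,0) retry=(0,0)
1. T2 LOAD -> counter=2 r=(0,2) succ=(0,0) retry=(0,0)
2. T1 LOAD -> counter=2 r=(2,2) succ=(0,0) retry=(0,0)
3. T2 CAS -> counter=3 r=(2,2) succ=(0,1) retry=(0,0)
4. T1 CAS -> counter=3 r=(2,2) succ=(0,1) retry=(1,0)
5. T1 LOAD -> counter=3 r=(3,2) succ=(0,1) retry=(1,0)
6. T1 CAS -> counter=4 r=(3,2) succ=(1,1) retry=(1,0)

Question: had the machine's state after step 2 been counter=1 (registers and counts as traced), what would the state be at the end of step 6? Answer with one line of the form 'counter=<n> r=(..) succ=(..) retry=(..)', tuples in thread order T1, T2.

state after step 2 := counter=1 r=(2,2) succ=(0,0) retry=(0,0)
3. T2 CAS -> counter=1 r=(2,2) succ=(0,0) retry=(0,1)
4. T1 CAS -> counter=1 r=(2,2) succ=(0,0) retry=(1,1)
5. T1 LOAD -> counter=1 r=(1,2) succ=(0,0) retry=(1,1)
6. T1 CAS -> counter=2 r=(1,2) succ=(1,0) retry=(1,1)

counter=2 r=(1,2) succ=(1,0) retry=(1,1)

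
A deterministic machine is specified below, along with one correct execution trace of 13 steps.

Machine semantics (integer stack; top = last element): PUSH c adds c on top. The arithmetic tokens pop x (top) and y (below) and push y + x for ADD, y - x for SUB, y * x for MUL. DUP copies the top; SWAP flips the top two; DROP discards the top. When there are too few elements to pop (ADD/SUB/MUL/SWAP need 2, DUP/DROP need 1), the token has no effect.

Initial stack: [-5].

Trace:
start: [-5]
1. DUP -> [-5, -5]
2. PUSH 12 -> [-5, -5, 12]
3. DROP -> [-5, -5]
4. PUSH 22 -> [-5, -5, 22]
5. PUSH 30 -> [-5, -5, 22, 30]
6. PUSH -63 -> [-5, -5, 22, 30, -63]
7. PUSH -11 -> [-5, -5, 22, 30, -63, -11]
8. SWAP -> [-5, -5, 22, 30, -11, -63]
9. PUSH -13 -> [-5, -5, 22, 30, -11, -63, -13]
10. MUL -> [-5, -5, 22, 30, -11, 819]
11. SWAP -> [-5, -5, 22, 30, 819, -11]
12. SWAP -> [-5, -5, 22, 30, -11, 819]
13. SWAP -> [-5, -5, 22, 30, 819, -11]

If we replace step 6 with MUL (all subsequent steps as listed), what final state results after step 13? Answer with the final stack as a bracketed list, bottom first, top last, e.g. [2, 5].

[-5, -5, -8580, -11]

(re-executing from step 6 with the substitution; state before step 6: [-5, -5, 22, 30])
6. MUL -> [-5, -5, 660]
7. PUSH -11 -> [-5, -5, 660, -11]
8. SWAP -> [-5, -5, -11, 660]
9. PUSH -13 -> [-5, -5, -11, 660, -13]
10. MUL -> [-5, -5, -11, -8580]
11. SWAP -> [-5, -5, -8580, -11]
12. SWAP -> [-5, -5, -11, -8580]
13. SWAP -> [-5, -5, -8580, -11]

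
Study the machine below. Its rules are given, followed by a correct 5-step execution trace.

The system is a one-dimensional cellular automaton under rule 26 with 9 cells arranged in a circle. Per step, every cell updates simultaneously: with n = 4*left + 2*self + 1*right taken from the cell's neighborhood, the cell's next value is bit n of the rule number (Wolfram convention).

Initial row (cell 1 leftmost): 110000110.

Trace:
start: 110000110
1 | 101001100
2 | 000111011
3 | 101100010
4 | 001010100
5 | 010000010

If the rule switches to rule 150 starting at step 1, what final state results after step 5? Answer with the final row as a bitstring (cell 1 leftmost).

(re-executing steps 1..5 under rule 150; state before step 1: 110000110)
1 | 001001000
2 | 011111100
3 | 101111010
4 | 100110010
5 | 111001110

111001110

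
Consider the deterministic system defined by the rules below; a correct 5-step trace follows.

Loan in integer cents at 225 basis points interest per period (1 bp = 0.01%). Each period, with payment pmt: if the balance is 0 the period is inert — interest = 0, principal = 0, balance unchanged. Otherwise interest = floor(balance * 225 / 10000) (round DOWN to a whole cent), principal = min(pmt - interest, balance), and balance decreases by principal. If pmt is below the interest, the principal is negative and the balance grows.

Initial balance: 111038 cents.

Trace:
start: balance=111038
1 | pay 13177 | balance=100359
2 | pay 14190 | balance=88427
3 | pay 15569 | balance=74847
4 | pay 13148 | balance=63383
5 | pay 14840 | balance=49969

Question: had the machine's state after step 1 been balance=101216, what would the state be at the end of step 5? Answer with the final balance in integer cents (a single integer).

50905

state after step 1 := balance=101216
2 | pay 14190 | balance=89303
3 | pay 15569 | balance=75743
4 | pay 13148 | balance=64299
5 | pay 14840 | balance=50905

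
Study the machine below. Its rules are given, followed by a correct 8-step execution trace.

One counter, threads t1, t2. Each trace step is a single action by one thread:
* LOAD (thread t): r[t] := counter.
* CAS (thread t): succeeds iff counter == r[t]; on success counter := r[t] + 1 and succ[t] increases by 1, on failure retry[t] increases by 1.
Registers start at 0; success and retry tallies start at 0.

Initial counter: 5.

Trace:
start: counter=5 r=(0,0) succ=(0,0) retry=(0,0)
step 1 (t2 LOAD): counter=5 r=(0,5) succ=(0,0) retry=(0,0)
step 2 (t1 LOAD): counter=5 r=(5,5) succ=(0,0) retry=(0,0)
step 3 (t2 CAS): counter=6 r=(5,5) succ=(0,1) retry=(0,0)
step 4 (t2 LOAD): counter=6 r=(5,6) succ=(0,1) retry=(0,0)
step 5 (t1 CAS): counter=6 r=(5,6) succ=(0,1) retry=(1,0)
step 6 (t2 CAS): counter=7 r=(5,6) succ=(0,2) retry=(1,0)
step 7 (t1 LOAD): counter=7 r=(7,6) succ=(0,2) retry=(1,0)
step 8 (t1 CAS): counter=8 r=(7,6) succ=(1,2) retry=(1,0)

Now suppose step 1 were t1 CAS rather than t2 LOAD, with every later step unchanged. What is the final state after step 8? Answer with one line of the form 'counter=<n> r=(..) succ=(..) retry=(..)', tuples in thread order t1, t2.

counter=7 r=(6,5) succ=(2,0) retry=(1,2)

(re-executing from step 1 with the substitution; state before step 1: counter=5 r=(0,0) succ=(0,0) retry=(0,0))
step 1 (t1 CAS): counter=5 r=(0,0) succ=(0,0) retry=(1,0)
step 2 (t1 LOAD): counter=5 r=(5,0) succ=(0,0) retry=(1,0)
step 3 (t2 CAS): counter=5 r=(5,0) succ=(0,0) retry=(1,1)
step 4 (t2 LOAD): counter=5 r=(5,5) succ=(0,0) retry=(1,1)
step 5 (t1 CAS): counter=6 r=(5,5) succ=(1,0) retry=(1,1)
step 6 (t2 CAS): counter=6 r=(5,5) succ=(1,0) retry=(1,2)
step 7 (t1 LOAD): counter=6 r=(6,5) succ=(1,0) retry=(1,2)
step 8 (t1 CAS): counter=7 r=(6,5) succ=(2,0) retry=(1,2)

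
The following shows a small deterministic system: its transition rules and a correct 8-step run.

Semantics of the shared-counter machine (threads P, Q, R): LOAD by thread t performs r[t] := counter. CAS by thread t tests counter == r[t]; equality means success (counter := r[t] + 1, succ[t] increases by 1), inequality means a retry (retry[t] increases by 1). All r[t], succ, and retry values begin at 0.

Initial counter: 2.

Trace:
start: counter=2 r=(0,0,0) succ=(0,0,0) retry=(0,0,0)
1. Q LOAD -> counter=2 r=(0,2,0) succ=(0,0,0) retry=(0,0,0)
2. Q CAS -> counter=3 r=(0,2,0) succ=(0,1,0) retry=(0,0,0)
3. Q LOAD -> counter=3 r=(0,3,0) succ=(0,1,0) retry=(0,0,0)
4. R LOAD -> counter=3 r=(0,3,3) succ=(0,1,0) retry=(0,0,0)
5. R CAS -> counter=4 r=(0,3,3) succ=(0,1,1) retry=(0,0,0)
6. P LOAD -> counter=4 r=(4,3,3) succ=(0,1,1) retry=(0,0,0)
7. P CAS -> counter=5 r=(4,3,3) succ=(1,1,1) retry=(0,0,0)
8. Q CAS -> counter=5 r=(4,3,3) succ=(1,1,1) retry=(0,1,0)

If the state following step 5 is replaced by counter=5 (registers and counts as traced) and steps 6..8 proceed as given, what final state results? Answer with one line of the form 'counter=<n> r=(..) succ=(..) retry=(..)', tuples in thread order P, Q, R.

state after step 5 := counter=5 r=(0,3,3) succ=(0,1,1) retry=(0,0,0)
6. P LOAD -> counter=5 r=(5,3,3) succ=(0,1,1) retry=(0,0,0)
7. P CAS -> counter=6 r=(5,3,3) succ=(1,1,1) retry=(0,0,0)
8. Q CAS -> counter=6 r=(5,3,3) succ=(1,1,1) retry=(0,1,0)

counter=6 r=(5,3,3) succ=(1,1,1) retry=(0,1,0)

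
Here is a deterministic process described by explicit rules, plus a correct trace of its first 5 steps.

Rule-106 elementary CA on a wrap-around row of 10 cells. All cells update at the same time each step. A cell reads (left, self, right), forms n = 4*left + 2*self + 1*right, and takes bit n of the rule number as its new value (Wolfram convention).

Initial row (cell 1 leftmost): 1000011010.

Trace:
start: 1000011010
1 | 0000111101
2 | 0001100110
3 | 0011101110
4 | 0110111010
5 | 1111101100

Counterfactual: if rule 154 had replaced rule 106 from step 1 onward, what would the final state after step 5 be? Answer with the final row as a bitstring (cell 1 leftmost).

1100000101

(re-executing steps 1..5 under rule 154; state before step 1: 1000011010)
1 | 0100110000
2 | 1011101000
3 | 0011000101
4 | 1110101000
5 | 1100000101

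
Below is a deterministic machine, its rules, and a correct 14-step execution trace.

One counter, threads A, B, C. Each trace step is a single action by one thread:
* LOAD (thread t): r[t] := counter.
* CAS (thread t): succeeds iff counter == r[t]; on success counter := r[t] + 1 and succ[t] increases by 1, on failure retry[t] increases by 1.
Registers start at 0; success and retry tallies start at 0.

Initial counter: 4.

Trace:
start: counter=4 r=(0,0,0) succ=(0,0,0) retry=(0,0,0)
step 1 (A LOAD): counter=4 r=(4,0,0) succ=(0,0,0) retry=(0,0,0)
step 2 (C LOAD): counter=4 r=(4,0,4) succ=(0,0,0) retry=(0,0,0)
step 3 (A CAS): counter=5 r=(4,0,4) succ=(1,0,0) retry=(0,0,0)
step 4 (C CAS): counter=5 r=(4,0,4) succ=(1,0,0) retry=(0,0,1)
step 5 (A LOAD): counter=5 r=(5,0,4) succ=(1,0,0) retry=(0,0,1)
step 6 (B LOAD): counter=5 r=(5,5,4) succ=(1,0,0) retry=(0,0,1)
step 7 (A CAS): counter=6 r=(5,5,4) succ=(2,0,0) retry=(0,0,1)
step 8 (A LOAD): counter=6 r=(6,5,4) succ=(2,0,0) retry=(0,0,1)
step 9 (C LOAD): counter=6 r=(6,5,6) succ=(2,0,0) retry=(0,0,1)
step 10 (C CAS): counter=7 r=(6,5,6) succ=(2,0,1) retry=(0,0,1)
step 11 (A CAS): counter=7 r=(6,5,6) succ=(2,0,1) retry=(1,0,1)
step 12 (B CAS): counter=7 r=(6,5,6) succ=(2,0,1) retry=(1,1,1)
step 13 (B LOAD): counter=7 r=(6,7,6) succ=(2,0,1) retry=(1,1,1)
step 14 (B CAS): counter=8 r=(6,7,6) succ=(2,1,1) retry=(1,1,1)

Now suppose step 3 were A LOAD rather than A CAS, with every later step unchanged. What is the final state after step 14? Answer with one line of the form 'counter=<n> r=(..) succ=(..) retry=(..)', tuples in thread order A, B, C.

counter=8 r=(6,7,6) succ=(1,1,2) retry=(1,1,0)

(re-executing from step 3 with the substitution; state before step 3: counter=4 r=(4,0,4) succ=(0,0,0) retry=(0,0,0))
step 3 (A LOAD): counter=4 r=(4,0,4) succ=(0,0,0) retry=(0,0,0)
step 4 (C CAS): counter=5 r=(4,0,4) succ=(0,0,1) retry=(0,0,0)
step 5 (A LOAD): counter=5 r=(5,0,4) succ=(0,0,1) retry=(0,0,0)
step 6 (B LOAD): counter=5 r=(5,5,4) succ=(0,0,1) retry=(0,0,0)
step 7 (A CAS): counter=6 r=(5,5,4) succ=(1,0,1) retry=(0,0,0)
step 8 (A LOAD): counter=6 r=(6,5,4) succ=(1,0,1) retry=(0,0,0)
step 9 (C LOAD): counter=6 r=(6,5,6) succ=(1,0,1) retry=(0,0,0)
step 10 (C CAS): counter=7 r=(6,5,6) succ=(1,0,2) retry=(0,0,0)
step 11 (A CAS): counter=7 r=(6,5,6) succ=(1,0,2) retry=(1,0,0)
step 12 (B CAS): counter=7 r=(6,5,6) succ=(1,0,2) retry=(1,1,0)
step 13 (B LOAD): counter=7 r=(6,7,6) succ=(1,0,2) retry=(1,1,0)
step 14 (B CAS): counter=8 r=(6,7,6) succ=(1,1,2) retry=(1,1,0)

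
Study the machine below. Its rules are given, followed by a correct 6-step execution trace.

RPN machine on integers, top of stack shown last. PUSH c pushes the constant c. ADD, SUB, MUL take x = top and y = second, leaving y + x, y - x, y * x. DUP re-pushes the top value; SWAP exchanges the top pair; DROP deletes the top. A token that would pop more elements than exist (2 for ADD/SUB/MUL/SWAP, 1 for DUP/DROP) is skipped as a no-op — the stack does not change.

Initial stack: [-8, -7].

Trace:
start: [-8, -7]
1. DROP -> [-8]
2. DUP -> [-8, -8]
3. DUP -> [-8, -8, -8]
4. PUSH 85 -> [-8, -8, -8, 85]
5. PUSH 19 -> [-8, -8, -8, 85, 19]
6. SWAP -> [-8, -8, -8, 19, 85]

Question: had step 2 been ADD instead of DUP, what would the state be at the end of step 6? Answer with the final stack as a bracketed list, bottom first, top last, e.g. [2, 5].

(re-executing from step 2 with the substitution; state before step 2: [-8])
2. ADD -> [-8]
3. DUP -> [-8, -8]
4. PUSH 85 -> [-8, -8, 85]
5. PUSH 19 -> [-8, -8, 85, 19]
6. SWAP -> [-8, -8, 19, 85]

[-8, -8, 19, 85]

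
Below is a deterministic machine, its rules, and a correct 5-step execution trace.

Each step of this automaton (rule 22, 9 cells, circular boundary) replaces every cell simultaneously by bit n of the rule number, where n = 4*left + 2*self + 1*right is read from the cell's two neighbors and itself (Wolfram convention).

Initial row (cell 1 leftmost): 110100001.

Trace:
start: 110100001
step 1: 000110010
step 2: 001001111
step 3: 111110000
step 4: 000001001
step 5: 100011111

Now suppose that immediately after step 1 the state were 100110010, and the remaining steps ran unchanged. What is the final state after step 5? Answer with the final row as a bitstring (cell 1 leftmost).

011111100

state after step 1 := 100110010
step 2: 111001110
step 3: 000110000
step 4: 001001000
step 5: 011111100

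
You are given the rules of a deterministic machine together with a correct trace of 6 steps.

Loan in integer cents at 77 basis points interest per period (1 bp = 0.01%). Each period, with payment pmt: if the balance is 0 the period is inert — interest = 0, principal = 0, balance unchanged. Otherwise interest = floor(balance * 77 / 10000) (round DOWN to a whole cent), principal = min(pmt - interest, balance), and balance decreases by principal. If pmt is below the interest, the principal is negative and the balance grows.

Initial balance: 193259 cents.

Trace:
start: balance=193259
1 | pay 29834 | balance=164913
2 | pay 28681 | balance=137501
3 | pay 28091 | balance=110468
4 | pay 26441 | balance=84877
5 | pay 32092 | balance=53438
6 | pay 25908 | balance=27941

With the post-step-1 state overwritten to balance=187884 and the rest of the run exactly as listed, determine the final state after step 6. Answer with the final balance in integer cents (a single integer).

state after step 1 := balance=187884
2 | pay 28681 | balance=160649
3 | pay 28091 | balance=133794
4 | pay 26441 | balance=108383
5 | pay 32092 | balance=77125
6 | pay 25908 | balance=51810

51810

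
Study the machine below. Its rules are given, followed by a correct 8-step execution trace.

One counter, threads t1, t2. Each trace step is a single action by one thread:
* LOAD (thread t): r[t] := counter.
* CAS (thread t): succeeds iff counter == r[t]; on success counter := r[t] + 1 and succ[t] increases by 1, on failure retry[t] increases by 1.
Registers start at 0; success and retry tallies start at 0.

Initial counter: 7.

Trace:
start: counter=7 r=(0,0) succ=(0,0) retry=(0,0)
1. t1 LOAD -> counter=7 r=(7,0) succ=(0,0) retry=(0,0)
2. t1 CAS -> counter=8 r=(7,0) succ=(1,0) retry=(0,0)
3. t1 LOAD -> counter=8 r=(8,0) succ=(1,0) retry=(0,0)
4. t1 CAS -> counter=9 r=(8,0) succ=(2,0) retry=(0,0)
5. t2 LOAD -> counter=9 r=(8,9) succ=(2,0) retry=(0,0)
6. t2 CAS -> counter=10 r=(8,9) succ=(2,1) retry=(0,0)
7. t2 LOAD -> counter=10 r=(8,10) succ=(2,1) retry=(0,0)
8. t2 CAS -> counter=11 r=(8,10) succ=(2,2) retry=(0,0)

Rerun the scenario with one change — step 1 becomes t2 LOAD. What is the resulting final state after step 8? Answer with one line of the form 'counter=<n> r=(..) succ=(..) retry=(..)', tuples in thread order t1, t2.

(re-executing from step 1 with the substitution; state before step 1: counter=7 r=(0,0) succ=(0,0) retry=(0,0))
1. t2 LOAD -> counter=7 r=(0,7) succ=(0,0) retry=(0,0)
2. t1 CAS -> counter=7 r=(0,7) succ=(0,0) retry=(1,0)
3. t1 LOAD -> counter=7 r=(7,7) succ=(0,0) retry=(1,0)
4. t1 CAS -> counter=8 r=(7,7) succ=(1,0) retry=(1,0)
5. t2 LOAD -> counter=8 r=(7,8) succ=(1,0) retry=(1,0)
6. t2 CAS -> counter=9 r=(7,8) succ=(1,1) retry=(1,0)
7. t2 LOAD -> counter=9 r=(7,9) succ=(1,1) retry=(1,0)
8. t2 CAS -> counter=10 r=(7,9) succ=(1,2) retry=(1,0)

counter=10 r=(7,9) succ=(1,2) retry=(1,0)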